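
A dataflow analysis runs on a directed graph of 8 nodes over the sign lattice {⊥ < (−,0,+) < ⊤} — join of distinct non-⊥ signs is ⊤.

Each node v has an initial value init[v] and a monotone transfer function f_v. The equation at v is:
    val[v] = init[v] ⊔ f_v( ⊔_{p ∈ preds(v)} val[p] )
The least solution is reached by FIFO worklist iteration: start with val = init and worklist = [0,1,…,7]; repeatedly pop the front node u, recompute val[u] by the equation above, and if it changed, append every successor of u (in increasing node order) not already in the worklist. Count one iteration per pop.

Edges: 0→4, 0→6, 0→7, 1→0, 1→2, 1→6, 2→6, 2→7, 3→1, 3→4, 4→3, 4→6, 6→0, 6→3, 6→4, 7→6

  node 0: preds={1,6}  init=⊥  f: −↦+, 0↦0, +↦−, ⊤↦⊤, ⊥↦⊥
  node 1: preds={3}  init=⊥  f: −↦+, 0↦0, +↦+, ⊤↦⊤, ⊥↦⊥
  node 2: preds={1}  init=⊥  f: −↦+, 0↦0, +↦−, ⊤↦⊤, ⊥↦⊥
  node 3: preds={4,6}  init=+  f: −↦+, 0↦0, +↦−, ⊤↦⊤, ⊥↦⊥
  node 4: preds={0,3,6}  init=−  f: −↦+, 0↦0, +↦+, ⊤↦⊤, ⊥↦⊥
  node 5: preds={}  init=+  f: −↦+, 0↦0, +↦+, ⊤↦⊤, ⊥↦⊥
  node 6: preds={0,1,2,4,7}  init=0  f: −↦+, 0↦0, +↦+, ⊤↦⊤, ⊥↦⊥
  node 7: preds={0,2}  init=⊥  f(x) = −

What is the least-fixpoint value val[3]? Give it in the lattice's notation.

⊤

Iteration log — 18 steps:
  step 1. node 0  ⊔preds=0  new=0  old=⊥  +wl: 
  step 2. node 1  ⊔preds=+  new=+  old=⊥  +wl: 0
  step 3. node 2  ⊔preds=+  new=−  old=⊥  +wl: 
  step 4. node 3  ⊔preds=⊤  new=⊤  old=+  +wl: 1
  step 5. node 4  ⊔preds=⊤  new=⊤  old=−  +wl: 3
  step 6. node 5  ⊔preds=⊥  new=+  stable
  step 7. node 6  ⊔preds=⊤  new=⊤  old=0  +wl: 4
  step 8. node 7  ⊔preds=⊤  new=−  old=⊥  +wl: 6
  step 9. node 0  ⊔preds=⊤  new=⊤  old=0  +wl: 7
  step 10. node 1  ⊔preds=⊤  new=⊤  old=+  +wl: 0,2
  step 11. node 3  ⊔preds=⊤  new=⊤  stable
  step 12. node 4  ⊔preds=⊤  new=⊤  stable
  step 13. node 6  ⊔preds=⊤  new=⊤  stable
  step 14. node 7  ⊔preds=⊤  new=−  stable
  step 15. node 0  ⊔preds=⊤  new=⊤  stable
  step 16. node 2  ⊔preds=⊤  new=⊤  old=−  +wl: 6,7
  step 17. node 6  ⊔preds=⊤  new=⊤  stable
  step 18. node 7  ⊔preds=⊤  new=−  stable

Least fixpoint reached:
  node 0: ⊤
  node 1: ⊤
  node 2: ⊤
  node 3: ⊤
  node 4: ⊤
  node 5: +
  node 6: ⊤
  node 7: −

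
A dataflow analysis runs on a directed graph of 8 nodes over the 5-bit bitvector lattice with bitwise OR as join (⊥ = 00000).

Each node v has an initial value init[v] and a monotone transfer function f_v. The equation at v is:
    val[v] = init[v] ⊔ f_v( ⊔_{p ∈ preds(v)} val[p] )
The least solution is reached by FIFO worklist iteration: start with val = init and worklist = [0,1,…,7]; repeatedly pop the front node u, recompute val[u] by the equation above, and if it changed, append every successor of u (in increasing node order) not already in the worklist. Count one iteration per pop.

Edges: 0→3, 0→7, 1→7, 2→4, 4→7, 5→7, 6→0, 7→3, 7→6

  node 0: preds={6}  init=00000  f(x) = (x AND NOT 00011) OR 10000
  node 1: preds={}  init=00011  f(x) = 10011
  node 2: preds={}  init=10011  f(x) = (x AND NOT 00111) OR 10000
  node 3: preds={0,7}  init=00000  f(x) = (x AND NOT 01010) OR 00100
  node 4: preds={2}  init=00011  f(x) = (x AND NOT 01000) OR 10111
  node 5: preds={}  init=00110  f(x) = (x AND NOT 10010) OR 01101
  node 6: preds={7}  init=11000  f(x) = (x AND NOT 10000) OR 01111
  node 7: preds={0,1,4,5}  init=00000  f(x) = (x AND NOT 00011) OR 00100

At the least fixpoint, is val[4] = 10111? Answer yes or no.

Trace (12 dequeues):
  [1] u=0 | in 11000 | out 11000 | prev 00000 | push {}
  [2] u=1 | in 00000 | out 10011 | prev 00011 | push {}
  [3] u=2 | in 00000 | out 10011 | ==
  [4] u=3 | in 11000 | out 10100 | prev 00000 | push {}
  [5] u=4 | in 10011 | out 10111 | prev 00011 | push {}
  [6] u=5 | in 00000 | out 01111 | prev 00110 | push {}
  [7] u=6 | in 00000 | out 11111 | prev 11000 | push {0}
  [8] u=7 | in 11111 | out 11100 | prev 00000 | push {3,6}
  [9] u=0 | in 11111 | out 11100 | prev 11000 | push {7}
  [10] u=3 | in 11100 | out 10100 | ==
  [11] u=6 | in 11100 | out 11111 | ==
  [12] u=7 | in 11111 | out 11100 | ==

Converged values:
  [0] 11100
  [1] 10011
  [2] 10011
  [3] 10100
  [4] 10111
  [5] 01111
  [6] 11111
  [7] 11100

yes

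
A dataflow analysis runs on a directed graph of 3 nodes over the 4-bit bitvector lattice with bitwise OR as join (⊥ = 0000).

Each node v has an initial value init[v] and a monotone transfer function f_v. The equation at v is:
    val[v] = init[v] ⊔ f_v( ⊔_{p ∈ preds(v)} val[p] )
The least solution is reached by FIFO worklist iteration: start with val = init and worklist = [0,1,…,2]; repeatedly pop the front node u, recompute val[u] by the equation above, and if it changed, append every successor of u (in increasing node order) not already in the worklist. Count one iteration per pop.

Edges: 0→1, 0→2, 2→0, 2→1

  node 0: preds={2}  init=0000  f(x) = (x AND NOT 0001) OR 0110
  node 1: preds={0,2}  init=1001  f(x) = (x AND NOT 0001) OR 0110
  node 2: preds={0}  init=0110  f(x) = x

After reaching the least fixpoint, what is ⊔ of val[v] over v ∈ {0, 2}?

0110

Trace (3 dequeues):
  [1] u=0 | in 0110 | out 0110 | prev 0000 | push {}
  [2] u=1 | in 0110 | out 1111 | prev 1001 | push {}
  [3] u=2 | in 0110 | out 0110 | ==

Converged values:
  [0] 0110
  [1] 1111
  [2] 0110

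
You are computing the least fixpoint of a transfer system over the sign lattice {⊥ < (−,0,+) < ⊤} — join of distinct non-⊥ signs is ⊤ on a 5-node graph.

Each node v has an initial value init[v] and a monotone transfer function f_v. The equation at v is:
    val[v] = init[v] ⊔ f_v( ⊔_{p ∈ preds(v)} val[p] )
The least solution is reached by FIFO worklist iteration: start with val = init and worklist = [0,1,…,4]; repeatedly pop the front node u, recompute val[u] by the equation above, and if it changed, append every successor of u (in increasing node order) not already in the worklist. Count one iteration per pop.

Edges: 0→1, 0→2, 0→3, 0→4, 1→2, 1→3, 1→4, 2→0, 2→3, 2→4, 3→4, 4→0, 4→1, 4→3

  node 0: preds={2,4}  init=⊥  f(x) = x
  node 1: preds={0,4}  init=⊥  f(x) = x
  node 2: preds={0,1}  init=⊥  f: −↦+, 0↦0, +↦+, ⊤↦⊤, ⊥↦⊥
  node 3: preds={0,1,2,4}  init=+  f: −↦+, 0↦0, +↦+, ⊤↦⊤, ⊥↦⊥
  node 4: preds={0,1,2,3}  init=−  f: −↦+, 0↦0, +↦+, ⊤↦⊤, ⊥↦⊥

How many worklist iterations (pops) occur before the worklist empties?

Trace (12 dequeues):
  [1] u=0 | in − | out − | prev ⊥ | push {}
  [2] u=1 | in − | out − | prev ⊥ | push {}
  [3] u=2 | in − | out + | prev ⊥ | push {0}
  [4] u=3 | in ⊤ | out ⊤ | prev + | push {}
  [5] u=4 | in ⊤ | out ⊤ | prev − | push {1,3}
  [6] u=0 | in ⊤ | out ⊤ | prev − | push {2,4}
  [7] u=1 | in ⊤ | out ⊤ | prev − | push {}
  [8] u=3 | in ⊤ | out ⊤ | ==
  [9] u=2 | in ⊤ | out ⊤ | prev + | push {0,3}
  [10] u=4 | in ⊤ | out ⊤ | ==
  [11] u=0 | in ⊤ | out ⊤ | ==
  [12] u=3 | in ⊤ | out ⊤ | ==

Converged values:
  [0] ⊤
  [1] ⊤
  [2] ⊤
  [3] ⊤
  [4] ⊤

12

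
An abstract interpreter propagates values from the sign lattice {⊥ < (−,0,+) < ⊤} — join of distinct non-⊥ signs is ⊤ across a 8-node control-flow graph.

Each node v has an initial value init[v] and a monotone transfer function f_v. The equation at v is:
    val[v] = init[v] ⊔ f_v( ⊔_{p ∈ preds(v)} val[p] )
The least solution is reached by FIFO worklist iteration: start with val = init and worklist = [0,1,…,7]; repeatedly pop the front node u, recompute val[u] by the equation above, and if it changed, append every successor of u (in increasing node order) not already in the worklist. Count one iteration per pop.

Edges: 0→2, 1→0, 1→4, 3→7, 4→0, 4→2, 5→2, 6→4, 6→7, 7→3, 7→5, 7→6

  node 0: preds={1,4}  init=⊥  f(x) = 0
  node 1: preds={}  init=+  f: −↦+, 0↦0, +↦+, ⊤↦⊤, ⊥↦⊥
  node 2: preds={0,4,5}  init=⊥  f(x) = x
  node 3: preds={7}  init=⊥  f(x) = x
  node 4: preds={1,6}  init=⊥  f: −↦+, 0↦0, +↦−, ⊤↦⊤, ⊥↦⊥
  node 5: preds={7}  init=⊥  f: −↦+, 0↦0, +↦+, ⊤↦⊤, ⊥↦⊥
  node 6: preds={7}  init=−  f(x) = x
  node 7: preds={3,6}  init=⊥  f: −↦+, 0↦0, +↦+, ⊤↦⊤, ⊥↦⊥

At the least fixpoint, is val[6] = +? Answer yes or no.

Iteration log — 21 steps:
  step 1. node 0  ⊔preds=+  new=0  old=⊥  +wl: 
  step 2. node 1  ⊔preds=⊥  new=+  stable
  step 3. node 2  ⊔preds=0  new=0  old=⊥  +wl: 
  step 4. node 3  ⊔preds=⊥  new=⊥  stable
  step 5. node 4  ⊔preds=⊤  new=⊤  old=⊥  +wl: 0,2
  step 6. node 5  ⊔preds=⊥  new=⊥  stable
  step 7. node 6  ⊔preds=⊥  new=−  stable
  step 8. node 7  ⊔preds=−  new=+  old=⊥  +wl: 3,5,6
  step 9. node 0  ⊔preds=⊤  new=0  stable
  step 10. node 2  ⊔preds=⊤  new=⊤  old=0  +wl: 
  step 11. node 3  ⊔preds=+  new=+  old=⊥  +wl: 7
  step 12. node 5  ⊔preds=+  new=+  old=⊥  +wl: 2
  step 13. node 6  ⊔preds=+  new=⊤  old=−  +wl: 4
  step 14. node 7  ⊔preds=⊤  new=⊤  old=+  +wl: 3,5,6
  step 15. node 2  ⊔preds=⊤  new=⊤  stable
  step 16. node 4  ⊔preds=⊤  new=⊤  stable
  step 17. node 3  ⊔preds=⊤  new=⊤  old=+  +wl: 7
  step 18. node 5  ⊔preds=⊤  new=⊤  old=+  +wl: 2
  step 19. node 6  ⊔preds=⊤  new=⊤  stable
  step 20. node 7  ⊔preds=⊤  new=⊤  stable
  step 21. node 2  ⊔preds=⊤  new=⊤  stable

Least fixpoint reached:
  node 0: 0
  node 1: +
  node 2: ⊤
  node 3: ⊤
  node 4: ⊤
  node 5: ⊤
  node 6: ⊤
  node 7: ⊤

no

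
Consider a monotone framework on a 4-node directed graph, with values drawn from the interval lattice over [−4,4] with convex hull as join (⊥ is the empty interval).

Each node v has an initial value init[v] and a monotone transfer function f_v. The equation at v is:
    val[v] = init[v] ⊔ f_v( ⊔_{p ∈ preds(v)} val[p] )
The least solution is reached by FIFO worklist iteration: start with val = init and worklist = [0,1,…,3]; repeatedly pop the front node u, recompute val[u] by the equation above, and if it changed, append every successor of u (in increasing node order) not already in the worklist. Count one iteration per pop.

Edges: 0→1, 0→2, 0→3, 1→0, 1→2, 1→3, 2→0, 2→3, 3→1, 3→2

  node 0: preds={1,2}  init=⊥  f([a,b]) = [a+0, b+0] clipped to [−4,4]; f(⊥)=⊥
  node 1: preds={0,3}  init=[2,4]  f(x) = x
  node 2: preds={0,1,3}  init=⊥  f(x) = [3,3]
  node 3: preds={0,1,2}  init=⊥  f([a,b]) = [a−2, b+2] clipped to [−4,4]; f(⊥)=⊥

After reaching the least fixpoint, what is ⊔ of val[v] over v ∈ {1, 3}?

[-4,4]

Worklist (19 pops):
  #1 pop 0: in=[2,4] → [2,4] (was ⊥); enqueue []
  #2 pop 1: in=[2,4] → [2,4] (no change)
  #3 pop 2: in=[2,4] → [3,3] (was ⊥); enqueue [0]
  #4 pop 3: in=[2,4] → [0,4] (was ⊥); enqueue [1,2]
  #5 pop 0: in=[2,4] → [2,4] (no change)
  #6 pop 1: in=[0,4] → [0,4] (was [2,4]); enqueue [0,3]
  #7 pop 2: in=[0,4] → [3,3] (no change)
  #8 pop 0: in=[0,4] → [0,4] (was [2,4]); enqueue [1,2]
  #9 pop 3: in=[0,4] → [-2,4] (was [0,4]); enqueue []
  #10 pop 1: in=[-2,4] → [-2,4] (was [0,4]); enqueue [0,3]
  #11 pop 2: in=[-2,4] → [3,3] (no change)
  #12 pop 0: in=[-2,4] → [-2,4] (was [0,4]); enqueue [1,2]
  #13 pop 3: in=[-2,4] → [-4,4] (was [-2,4]); enqueue []
  #14 pop 1: in=[-4,4] → [-4,4] (was [-2,4]); enqueue [0,3]
  #15 pop 2: in=[-4,4] → [3,3] (no change)
  #16 pop 0: in=[-4,4] → [-4,4] (was [-2,4]); enqueue [1,2]
  #17 pop 3: in=[-4,4] → [-4,4] (no change)
  #18 pop 1: in=[-4,4] → [-4,4] (no change)
  #19 pop 2: in=[-4,4] → [3,3] (no change)

Fixpoint:
  val[0] = [-4,4]
  val[1] = [-4,4]
  val[2] = [3,3]
  val[3] = [-4,4]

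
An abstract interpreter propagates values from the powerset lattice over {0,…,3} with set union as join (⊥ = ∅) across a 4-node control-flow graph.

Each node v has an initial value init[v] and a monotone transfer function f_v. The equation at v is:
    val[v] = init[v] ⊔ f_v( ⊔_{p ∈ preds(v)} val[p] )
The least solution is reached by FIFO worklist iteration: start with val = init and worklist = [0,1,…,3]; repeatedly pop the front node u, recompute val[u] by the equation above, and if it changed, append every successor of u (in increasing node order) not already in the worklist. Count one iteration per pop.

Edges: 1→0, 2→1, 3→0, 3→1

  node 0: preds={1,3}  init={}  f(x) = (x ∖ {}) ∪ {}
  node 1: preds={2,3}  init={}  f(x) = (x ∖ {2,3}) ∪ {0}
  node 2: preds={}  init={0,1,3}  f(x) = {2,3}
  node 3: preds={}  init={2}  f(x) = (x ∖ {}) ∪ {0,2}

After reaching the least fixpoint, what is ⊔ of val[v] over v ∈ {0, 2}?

Worklist (6 pops):
  #1 pop 0: in={2} → {2} (was {}); enqueue []
  #2 pop 1: in={0,1,2,3} → {0,1} (was {}); enqueue [0]
  #3 pop 2: in={} → {0,1,2,3} (was {0,1,3}); enqueue [1]
  #4 pop 3: in={} → {0,2} (was {2}); enqueue []
  #5 pop 0: in={0,1,2} → {0,1,2} (was {2}); enqueue []
  #6 pop 1: in={0,1,2,3} → {0,1} (no change)

Fixpoint:
  val[0] = {0,1,2}
  val[1] = {0,1}
  val[2] = {0,1,2,3}
  val[3] = {0,2}

{0,1,2,3}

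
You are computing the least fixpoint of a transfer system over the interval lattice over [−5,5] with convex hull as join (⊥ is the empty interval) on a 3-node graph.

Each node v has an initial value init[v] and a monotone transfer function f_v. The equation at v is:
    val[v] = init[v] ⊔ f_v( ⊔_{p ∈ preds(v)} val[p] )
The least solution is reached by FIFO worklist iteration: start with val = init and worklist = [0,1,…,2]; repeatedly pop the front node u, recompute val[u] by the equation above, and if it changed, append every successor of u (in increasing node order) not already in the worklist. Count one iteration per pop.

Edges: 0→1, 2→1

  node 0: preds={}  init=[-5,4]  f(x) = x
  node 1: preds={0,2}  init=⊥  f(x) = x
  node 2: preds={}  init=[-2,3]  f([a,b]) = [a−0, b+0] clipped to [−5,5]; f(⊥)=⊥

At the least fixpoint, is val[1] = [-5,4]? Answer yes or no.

yes

Trace (3 dequeues):
  [1] u=0 | in ⊥ | out [-5,4] | ==
  [2] u=1 | in [-5,4] | out [-5,4] | prev ⊥ | push {}
  [3] u=2 | in ⊥ | out [-2,3] | ==

Converged values:
  [0] [-5,4]
  [1] [-5,4]
  [2] [-2,3]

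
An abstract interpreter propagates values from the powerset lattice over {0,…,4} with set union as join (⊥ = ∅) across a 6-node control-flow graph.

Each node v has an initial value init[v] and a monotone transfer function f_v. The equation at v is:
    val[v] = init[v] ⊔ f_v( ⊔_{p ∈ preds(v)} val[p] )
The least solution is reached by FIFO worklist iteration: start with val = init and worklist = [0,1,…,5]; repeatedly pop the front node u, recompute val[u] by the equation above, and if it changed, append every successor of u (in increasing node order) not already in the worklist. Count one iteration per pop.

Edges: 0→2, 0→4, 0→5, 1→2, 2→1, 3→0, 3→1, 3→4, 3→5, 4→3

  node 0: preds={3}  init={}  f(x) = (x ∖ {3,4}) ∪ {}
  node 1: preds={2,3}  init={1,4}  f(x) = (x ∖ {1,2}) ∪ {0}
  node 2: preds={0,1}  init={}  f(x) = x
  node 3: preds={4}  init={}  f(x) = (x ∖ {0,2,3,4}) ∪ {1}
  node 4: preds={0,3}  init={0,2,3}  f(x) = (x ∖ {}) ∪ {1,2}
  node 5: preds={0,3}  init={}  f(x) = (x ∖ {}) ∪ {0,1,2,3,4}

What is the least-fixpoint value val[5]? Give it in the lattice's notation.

Iteration log — 12 steps:
  step 1. node 0  ⊔preds={}  new={}  stable
  step 2. node 1  ⊔preds={}  new={0,1,4}  old={1,4}  +wl: 
  step 3. node 2  ⊔preds={0,1,4}  new={0,1,4}  old={}  +wl: 1
  step 4. node 3  ⊔preds={0,2,3}  new={1}  old={}  +wl: 0
  step 5. node 4  ⊔preds={1}  new={0,1,2,3}  old={0,2,3}  +wl: 3
  step 6. node 5  ⊔preds={1}  new={0,1,2,3,4}  old={}  +wl: 
  step 7. node 1  ⊔preds={0,1,4}  new={0,1,4}  stable
  step 8. node 0  ⊔preds={1}  new={1}  old={}  +wl: 2,4,5
  step 9. node 3  ⊔preds={0,1,2,3}  new={1}  stable
  step 10. node 2  ⊔preds={0,1,4}  new={0,1,4}  stable
  step 11. node 4  ⊔preds={1}  new={0,1,2,3}  stable
  step 12. node 5  ⊔preds={1}  new={0,1,2,3,4}  stable

Least fixpoint reached:
  node 0: {1}
  node 1: {0,1,4}
  node 2: {0,1,4}
  node 3: {1}
  node 4: {0,1,2,3}
  node 5: {0,1,2,3,4}

{0,1,2,3,4}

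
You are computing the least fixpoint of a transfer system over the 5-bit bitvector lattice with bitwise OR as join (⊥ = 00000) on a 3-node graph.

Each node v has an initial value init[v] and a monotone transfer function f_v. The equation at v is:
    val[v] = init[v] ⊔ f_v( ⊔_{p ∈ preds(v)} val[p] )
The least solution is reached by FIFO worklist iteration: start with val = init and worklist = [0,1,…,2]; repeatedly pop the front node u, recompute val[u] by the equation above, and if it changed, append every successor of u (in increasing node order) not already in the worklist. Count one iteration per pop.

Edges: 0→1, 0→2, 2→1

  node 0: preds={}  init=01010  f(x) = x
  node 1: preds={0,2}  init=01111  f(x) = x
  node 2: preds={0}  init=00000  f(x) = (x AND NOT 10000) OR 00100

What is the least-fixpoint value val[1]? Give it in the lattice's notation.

01111

Trace (4 dequeues):
  [1] u=0 | in 00000 | out 01010 | ==
  [2] u=1 | in 01010 | out 01111 | ==
  [3] u=2 | in 01010 | out 01110 | prev 00000 | push {1}
  [4] u=1 | in 01110 | out 01111 | ==

Converged values:
  [0] 01010
  [1] 01111
  [2] 01110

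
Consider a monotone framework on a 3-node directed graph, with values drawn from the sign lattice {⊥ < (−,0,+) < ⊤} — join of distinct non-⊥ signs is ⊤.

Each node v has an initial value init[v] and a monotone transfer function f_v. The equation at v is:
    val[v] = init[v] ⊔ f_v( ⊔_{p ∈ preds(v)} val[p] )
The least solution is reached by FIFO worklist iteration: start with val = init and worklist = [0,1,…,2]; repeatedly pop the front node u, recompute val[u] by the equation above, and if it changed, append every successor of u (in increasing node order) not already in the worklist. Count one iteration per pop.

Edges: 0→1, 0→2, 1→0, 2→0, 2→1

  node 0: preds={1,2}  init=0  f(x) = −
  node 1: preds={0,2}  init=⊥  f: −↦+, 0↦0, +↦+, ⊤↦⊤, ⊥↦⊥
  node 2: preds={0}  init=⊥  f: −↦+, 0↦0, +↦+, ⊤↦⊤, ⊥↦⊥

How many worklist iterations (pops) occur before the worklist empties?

5

Trace (5 dequeues):
  [1] u=0 | in ⊥ | out ⊤ | prev 0 | push {}
  [2] u=1 | in ⊤ | out ⊤ | prev ⊥ | push {0}
  [3] u=2 | in ⊤ | out ⊤ | prev ⊥ | push {1}
  [4] u=0 | in ⊤ | out ⊤ | ==
  [5] u=1 | in ⊤ | out ⊤ | ==

Converged values:
  [0] ⊤
  [1] ⊤
  [2] ⊤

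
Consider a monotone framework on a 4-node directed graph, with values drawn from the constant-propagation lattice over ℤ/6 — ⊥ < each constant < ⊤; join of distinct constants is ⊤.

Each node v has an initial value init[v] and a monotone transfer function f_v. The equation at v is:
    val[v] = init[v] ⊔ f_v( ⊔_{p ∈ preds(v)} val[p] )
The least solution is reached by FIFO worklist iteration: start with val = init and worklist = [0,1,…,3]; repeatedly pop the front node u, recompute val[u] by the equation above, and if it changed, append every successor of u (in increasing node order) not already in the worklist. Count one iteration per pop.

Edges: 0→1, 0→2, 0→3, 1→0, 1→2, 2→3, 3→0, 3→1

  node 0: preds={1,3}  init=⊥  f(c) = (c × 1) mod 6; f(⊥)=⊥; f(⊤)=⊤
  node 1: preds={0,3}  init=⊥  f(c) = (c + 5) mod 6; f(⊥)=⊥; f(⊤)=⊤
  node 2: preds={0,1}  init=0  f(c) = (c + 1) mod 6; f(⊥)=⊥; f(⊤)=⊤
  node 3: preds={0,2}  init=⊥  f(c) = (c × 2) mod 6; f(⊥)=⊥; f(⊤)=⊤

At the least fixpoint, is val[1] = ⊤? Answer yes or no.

Trace (13 dequeues):
  [1] u=0 | in ⊥ | out ⊥ | ==
  [2] u=1 | in ⊥ | out ⊥ | ==
  [3] u=2 | in ⊥ | out 0 | ==
  [4] u=3 | in 0 | out 0 | prev ⊥ | push {0,1}
  [5] u=0 | in 0 | out 0 | prev ⊥ | push {2,3}
  [6] u=1 | in 0 | out 5 | prev ⊥ | push {0}
  [7] u=2 | in ⊤ | out ⊤ | prev 0 | push {}
  [8] u=3 | in ⊤ | out ⊤ | prev 0 | push {1}
  [9] u=0 | in ⊤ | out ⊤ | prev 0 | push {2,3}
  [10] u=1 | in ⊤ | out ⊤ | prev 5 | push {0}
  [11] u=2 | in ⊤ | out ⊤ | ==
  [12] u=3 | in ⊤ | out ⊤ | ==
  [13] u=0 | in ⊤ | out ⊤ | ==

Converged values:
  [0] ⊤
  [1] ⊤
  [2] ⊤
  [3] ⊤

yes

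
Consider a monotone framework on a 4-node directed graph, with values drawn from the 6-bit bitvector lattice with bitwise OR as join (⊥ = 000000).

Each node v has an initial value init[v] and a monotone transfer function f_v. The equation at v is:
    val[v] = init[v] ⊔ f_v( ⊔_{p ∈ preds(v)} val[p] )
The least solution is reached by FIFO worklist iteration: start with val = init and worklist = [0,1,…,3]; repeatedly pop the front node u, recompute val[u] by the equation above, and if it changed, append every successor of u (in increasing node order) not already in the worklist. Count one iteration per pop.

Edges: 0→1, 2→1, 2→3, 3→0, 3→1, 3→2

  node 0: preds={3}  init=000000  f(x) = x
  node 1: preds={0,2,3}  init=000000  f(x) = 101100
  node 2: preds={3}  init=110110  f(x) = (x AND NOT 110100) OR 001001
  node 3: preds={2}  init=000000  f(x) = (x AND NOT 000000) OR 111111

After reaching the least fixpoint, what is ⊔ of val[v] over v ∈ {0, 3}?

111111

Iteration log — 8 steps:
  step 1. node 0  ⊔preds=000000  new=000000  stable
  step 2. node 1  ⊔preds=110110  new=101100  old=000000  +wl: 
  step 3. node 2  ⊔preds=000000  new=111111  old=110110  +wl: 1
  step 4. node 3  ⊔preds=111111  new=111111  old=000000  +wl: 0,2
  step 5. node 1  ⊔preds=111111  new=101100  stable
  step 6. node 0  ⊔preds=111111  new=111111  old=000000  +wl: 1
  step 7. node 2  ⊔preds=111111  new=111111  stable
  step 8. node 1  ⊔preds=111111  new=101100  stable

Least fixpoint reached:
  node 0: 111111
  node 1: 101100
  node 2: 111111
  node 3: 111111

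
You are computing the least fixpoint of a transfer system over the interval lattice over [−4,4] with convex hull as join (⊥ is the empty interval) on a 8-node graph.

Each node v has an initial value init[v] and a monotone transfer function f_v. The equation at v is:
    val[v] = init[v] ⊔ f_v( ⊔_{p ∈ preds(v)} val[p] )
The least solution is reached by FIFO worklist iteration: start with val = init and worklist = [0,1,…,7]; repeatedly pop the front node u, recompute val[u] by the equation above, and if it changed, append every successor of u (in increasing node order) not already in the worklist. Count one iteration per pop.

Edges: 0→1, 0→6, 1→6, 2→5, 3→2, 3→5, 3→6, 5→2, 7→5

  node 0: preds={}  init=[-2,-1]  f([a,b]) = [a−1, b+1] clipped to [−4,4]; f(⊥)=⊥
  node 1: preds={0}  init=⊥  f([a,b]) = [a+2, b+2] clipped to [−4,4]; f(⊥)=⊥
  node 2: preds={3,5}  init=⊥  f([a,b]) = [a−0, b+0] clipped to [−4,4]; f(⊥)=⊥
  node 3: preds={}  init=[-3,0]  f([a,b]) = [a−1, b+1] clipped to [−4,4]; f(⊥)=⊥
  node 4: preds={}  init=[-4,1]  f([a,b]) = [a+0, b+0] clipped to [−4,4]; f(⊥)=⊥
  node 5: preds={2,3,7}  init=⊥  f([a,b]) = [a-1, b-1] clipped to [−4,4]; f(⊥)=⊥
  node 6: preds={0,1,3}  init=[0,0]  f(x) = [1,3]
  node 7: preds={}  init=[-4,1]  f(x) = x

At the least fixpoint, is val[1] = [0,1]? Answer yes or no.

Trace (10 dequeues):
  [1] u=0 | in ⊥ | out [-2,-1] | ==
  [2] u=1 | in [-2,-1] | out [0,1] | prev ⊥ | push {}
  [3] u=2 | in [-3,0] | out [-3,0] | prev ⊥ | push {}
  [4] u=3 | in ⊥ | out [-3,0] | ==
  [5] u=4 | in ⊥ | out [-4,1] | ==
  [6] u=5 | in [-4,1] | out [-4,0] | prev ⊥ | push {2}
  [7] u=6 | in [-3,1] | out [0,3] | prev [0,0] | push {}
  [8] u=7 | in ⊥ | out [-4,1] | ==
  [9] u=2 | in [-4,0] | out [-4,0] | prev [-3,0] | push {5}
  [10] u=5 | in [-4,1] | out [-4,0] | ==

Converged values:
  [0] [-2,-1]
  [1] [0,1]
  [2] [-4,0]
  [3] [-3,0]
  [4] [-4,1]
  [5] [-4,0]
  [6] [0,3]
  [7] [-4,1]

yes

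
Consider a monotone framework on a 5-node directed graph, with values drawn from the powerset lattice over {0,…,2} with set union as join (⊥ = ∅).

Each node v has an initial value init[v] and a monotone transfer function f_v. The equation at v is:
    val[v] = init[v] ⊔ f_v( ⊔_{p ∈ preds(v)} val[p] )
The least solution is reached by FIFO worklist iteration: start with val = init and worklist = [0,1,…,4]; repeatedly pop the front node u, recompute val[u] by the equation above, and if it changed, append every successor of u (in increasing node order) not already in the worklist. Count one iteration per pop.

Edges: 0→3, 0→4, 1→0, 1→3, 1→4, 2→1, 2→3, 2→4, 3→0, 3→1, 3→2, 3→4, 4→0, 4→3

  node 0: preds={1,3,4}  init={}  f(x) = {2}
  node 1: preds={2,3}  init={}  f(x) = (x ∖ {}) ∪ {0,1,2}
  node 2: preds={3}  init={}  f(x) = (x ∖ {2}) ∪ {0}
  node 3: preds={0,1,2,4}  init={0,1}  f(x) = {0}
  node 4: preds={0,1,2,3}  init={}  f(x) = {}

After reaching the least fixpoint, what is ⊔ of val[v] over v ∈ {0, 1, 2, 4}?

Iteration log — 7 steps:
  step 1. node 0  ⊔preds={0,1}  new={2}  old={}  +wl: 
  step 2. node 1  ⊔preds={0,1}  new={0,1,2}  old={}  +wl: 0
  step 3. node 2  ⊔preds={0,1}  new={0,1}  old={}  +wl: 1
  step 4. node 3  ⊔preds={0,1,2}  new={0,1}  stable
  step 5. node 4  ⊔preds={0,1,2}  new={}  stable
  step 6. node 0  ⊔preds={0,1,2}  new={2}  stable
  step 7. node 1  ⊔preds={0,1}  new={0,1,2}  stable

Least fixpoint reached:
  node 0: {2}
  node 1: {0,1,2}
  node 2: {0,1}
  node 3: {0,1}
  node 4: {}

{0,1,2}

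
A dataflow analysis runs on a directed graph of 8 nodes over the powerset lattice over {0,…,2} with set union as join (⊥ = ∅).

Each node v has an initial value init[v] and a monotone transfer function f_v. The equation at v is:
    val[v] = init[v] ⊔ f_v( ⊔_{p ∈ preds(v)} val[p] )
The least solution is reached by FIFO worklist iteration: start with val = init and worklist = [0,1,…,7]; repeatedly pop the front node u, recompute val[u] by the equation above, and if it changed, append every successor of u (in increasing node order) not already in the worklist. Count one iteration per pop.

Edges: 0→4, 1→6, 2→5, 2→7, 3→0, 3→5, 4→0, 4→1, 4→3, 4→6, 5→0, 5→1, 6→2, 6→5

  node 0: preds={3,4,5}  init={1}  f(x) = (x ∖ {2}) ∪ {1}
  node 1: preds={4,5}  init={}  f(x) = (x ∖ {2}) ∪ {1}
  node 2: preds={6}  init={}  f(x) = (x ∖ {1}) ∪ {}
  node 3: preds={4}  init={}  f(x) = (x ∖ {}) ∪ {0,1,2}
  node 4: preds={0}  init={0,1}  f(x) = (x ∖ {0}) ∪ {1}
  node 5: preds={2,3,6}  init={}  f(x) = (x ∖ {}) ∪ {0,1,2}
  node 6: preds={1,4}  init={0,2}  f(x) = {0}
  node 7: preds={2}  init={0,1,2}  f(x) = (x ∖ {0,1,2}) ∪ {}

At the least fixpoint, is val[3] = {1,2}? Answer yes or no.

Iteration log — 10 steps:
  step 1. node 0  ⊔preds={0,1}  new={0,1}  old={1}  +wl: 
  step 2. node 1  ⊔preds={0,1}  new={0,1}  old={}  +wl: 
  step 3. node 2  ⊔preds={0,2}  new={0,2}  old={}  +wl: 
  step 4. node 3  ⊔preds={0,1}  new={0,1,2}  old={}  +wl: 0
  step 5. node 4  ⊔preds={0,1}  new={0,1}  stable
  step 6. node 5  ⊔preds={0,1,2}  new={0,1,2}  old={}  +wl: 1
  step 7. node 6  ⊔preds={0,1}  new={0,2}  stable
  step 8. node 7  ⊔preds={0,2}  new={0,1,2}  stable
  step 9. node 0  ⊔preds={0,1,2}  new={0,1}  stable
  step 10. node 1  ⊔preds={0,1,2}  new={0,1}  stable

Least fixpoint reached:
  node 0: {0,1}
  node 1: {0,1}
  node 2: {0,2}
  node 3: {0,1,2}
  node 4: {0,1}
  node 5: {0,1,2}
  node 6: {0,2}
  node 7: {0,1,2}

no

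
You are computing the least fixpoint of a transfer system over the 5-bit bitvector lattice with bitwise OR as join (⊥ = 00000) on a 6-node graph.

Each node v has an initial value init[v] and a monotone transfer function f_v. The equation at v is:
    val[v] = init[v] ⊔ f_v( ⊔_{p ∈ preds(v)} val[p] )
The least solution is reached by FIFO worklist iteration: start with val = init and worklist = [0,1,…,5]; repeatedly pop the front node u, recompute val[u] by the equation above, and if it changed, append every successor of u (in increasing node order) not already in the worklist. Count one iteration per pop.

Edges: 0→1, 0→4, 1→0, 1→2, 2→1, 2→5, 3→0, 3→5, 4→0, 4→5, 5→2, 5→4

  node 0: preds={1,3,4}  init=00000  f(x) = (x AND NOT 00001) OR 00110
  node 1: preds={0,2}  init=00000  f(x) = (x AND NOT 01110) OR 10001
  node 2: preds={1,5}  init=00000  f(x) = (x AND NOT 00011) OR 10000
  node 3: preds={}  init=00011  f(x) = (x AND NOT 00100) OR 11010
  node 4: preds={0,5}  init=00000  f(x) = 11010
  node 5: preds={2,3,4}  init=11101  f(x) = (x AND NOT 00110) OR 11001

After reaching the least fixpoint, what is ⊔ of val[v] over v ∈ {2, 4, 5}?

11111

Trace (9 dequeues):
  [1] u=0 | in 00011 | out 00110 | prev 00000 | push {}
  [2] u=1 | in 00110 | out 10001 | prev 00000 | push {0}
  [3] u=2 | in 11101 | out 11100 | prev 00000 | push {1}
  [4] u=3 | in 00000 | out 11011 | prev 00011 | push {}
  [5] u=4 | in 11111 | out 11010 | prev 00000 | push {}
  [6] u=5 | in 11111 | out 11101 | ==
  [7] u=0 | in 11011 | out 11110 | prev 00110 | push {4}
  [8] u=1 | in 11110 | out 10001 | ==
  [9] u=4 | in 11111 | out 11010 | ==

Converged values:
  [0] 11110
  [1] 10001
  [2] 11100
  [3] 11011
  [4] 11010
  [5] 11101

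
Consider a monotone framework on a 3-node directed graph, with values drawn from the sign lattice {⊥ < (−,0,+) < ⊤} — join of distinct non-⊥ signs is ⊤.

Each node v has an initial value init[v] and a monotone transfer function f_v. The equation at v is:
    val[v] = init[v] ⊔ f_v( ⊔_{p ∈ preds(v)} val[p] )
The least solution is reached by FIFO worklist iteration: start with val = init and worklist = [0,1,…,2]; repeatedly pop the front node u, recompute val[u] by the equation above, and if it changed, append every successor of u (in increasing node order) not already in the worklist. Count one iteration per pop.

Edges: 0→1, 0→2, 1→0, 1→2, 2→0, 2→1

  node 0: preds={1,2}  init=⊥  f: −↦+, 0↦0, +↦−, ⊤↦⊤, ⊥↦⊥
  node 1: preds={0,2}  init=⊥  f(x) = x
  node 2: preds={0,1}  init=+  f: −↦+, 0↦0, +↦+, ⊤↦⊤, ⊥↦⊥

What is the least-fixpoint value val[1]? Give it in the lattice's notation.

⊤

Trace (6 dequeues):
  [1] u=0 | in + | out − | prev ⊥ | push {}
  [2] u=1 | in ⊤ | out ⊤ | prev ⊥ | push {0}
  [3] u=2 | in ⊤ | out ⊤ | prev + | push {1}
  [4] u=0 | in ⊤ | out ⊤ | prev − | push {2}
  [5] u=1 | in ⊤ | out ⊤ | ==
  [6] u=2 | in ⊤ | out ⊤ | ==

Converged values:
  [0] ⊤
  [1] ⊤
  [2] ⊤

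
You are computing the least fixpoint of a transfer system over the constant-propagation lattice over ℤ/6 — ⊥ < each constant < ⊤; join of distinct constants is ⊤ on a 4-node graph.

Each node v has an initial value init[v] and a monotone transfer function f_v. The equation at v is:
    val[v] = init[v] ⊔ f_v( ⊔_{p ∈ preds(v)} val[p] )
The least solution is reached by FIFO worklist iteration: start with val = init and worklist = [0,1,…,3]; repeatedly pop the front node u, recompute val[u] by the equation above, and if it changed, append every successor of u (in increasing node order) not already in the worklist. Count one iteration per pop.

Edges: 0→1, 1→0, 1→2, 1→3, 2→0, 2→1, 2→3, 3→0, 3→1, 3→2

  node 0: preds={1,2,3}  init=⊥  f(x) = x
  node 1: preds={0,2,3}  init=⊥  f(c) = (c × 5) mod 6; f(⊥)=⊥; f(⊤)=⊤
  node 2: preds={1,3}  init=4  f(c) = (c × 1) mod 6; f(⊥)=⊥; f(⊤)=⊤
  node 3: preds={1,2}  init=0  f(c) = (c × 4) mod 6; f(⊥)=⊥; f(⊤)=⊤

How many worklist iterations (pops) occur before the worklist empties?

7

Iteration log — 7 steps:
  step 1. node 0  ⊔preds=⊤  new=⊤  old=⊥  +wl: 
  step 2. node 1  ⊔preds=⊤  new=⊤  old=⊥  +wl: 0
  step 3. node 2  ⊔preds=⊤  new=⊤  old=4  +wl: 1
  step 4. node 3  ⊔preds=⊤  new=⊤  old=0  +wl: 2
  step 5. node 0  ⊔preds=⊤  new=⊤  stable
  step 6. node 1  ⊔preds=⊤  new=⊤  stable
  step 7. node 2  ⊔preds=⊤  new=⊤  stable

Least fixpoint reached:
  node 0: ⊤
  node 1: ⊤
  node 2: ⊤
  node 3: ⊤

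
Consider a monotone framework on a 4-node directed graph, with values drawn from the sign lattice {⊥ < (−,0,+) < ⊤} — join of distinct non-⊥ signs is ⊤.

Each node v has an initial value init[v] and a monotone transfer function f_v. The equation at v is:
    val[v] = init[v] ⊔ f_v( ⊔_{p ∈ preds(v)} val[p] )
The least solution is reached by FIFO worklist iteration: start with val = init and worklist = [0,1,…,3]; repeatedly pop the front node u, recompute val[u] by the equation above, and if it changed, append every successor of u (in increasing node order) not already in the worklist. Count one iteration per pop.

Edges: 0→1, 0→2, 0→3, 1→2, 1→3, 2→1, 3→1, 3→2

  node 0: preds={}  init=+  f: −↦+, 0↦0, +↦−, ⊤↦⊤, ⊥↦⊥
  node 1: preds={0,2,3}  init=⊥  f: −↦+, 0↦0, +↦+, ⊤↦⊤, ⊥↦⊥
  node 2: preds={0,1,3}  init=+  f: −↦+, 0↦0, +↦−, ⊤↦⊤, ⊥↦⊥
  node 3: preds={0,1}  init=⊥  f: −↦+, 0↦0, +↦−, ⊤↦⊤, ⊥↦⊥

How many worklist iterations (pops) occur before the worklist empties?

9

Iteration log — 9 steps:
  step 1. node 0  ⊔preds=⊥  new=+  stable
  step 2. node 1  ⊔preds=+  new=+  old=⊥  +wl: 
  step 3. node 2  ⊔preds=+  new=⊤  old=+  +wl: 1
  step 4. node 3  ⊔preds=+  new=−  old=⊥  +wl: 2
  step 5. node 1  ⊔preds=⊤  new=⊤  old=+  +wl: 3
  step 6. node 2  ⊔preds=⊤  new=⊤  stable
  step 7. node 3  ⊔preds=⊤  new=⊤  old=−  +wl: 1,2
  step 8. node 1  ⊔preds=⊤  new=⊤  stable
  step 9. node 2  ⊔preds=⊤  new=⊤  stable

Least fixpoint reached:
  node 0: +
  node 1: ⊤
  node 2: ⊤
  node 3: ⊤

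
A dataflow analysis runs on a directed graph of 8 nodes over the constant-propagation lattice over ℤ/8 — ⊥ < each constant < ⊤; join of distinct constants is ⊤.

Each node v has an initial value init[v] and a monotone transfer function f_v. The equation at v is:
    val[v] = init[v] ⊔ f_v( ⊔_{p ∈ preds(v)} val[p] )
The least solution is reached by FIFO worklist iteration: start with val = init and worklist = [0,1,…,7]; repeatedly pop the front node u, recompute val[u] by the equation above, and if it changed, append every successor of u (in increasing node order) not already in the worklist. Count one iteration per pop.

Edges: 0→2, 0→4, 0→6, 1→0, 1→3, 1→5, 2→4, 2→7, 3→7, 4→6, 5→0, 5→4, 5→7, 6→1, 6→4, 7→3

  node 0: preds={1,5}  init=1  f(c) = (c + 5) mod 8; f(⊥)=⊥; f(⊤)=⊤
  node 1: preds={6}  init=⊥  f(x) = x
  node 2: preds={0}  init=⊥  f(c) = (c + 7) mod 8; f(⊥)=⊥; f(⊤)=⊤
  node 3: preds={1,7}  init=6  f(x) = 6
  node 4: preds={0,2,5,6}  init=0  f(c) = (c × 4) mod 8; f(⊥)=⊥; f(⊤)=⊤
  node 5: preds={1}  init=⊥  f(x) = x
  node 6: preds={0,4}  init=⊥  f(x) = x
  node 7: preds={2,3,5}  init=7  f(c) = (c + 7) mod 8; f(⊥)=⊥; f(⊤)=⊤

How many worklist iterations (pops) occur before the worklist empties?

Trace (18 dequeues):
  [1] u=0 | in ⊥ | out 1 | ==
  [2] u=1 | in ⊥ | out ⊥ | ==
  [3] u=2 | in 1 | out 0 | prev ⊥ | push {}
  [4] u=3 | in 7 | out 6 | ==
  [5] u=4 | in ⊤ | out ⊤ | prev 0 | push {}
  [6] u=5 | in ⊥ | out ⊥ | ==
  [7] u=6 | in ⊤ | out ⊤ | prev ⊥ | push {1,4}
  [8] u=7 | in ⊤ | out ⊤ | prev 7 | push {3}
  [9] u=1 | in ⊤ | out ⊤ | prev ⊥ | push {0,5}
  [10] u=4 | in ⊤ | out ⊤ | ==
  [11] u=3 | in ⊤ | out 6 | ==
  [12] u=0 | in ⊤ | out ⊤ | prev 1 | push {2,4,6}
  [13] u=5 | in ⊤ | out ⊤ | prev ⊥ | push {0,7}
  [14] u=2 | in ⊤ | out ⊤ | prev 0 | push {}
  [15] u=4 | in ⊤ | out ⊤ | ==
  [16] u=6 | in ⊤ | out ⊤ | ==
  [17] u=0 | in ⊤ | out ⊤ | ==
  [18] u=7 | in ⊤ | out ⊤ | ==

Converged values:
  [0] ⊤
  [1] ⊤
  [2] ⊤
  [3] 6
  [4] ⊤
  [5] ⊤
  [6] ⊤
  [7] ⊤

18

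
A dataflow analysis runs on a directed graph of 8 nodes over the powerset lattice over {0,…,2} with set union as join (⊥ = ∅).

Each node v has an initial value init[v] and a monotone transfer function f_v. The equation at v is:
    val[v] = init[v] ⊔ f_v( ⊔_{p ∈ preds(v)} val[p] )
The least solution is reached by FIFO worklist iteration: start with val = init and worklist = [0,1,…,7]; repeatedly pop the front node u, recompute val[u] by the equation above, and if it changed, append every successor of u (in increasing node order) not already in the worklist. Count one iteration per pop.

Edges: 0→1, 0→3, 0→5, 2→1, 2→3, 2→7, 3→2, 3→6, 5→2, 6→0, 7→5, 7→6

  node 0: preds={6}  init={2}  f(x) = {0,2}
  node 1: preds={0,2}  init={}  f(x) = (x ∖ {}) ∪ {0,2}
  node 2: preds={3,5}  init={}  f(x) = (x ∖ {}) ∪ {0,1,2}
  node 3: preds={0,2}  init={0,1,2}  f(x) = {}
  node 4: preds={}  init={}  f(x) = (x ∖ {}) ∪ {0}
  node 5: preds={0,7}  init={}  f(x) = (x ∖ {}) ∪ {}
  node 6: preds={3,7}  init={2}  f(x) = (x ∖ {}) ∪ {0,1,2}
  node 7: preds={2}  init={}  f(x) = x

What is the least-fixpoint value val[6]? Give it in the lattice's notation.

{0,1,2}

Trace (14 dequeues):
  [1] u=0 | in {2} | out {0,2} | prev {2} | push {}
  [2] u=1 | in {0,2} | out {0,2} | prev {} | push {}
  [3] u=2 | in {0,1,2} | out {0,1,2} | prev {} | push {1}
  [4] u=3 | in {0,1,2} | out {0,1,2} | ==
  [5] u=4 | in {} | out {0} | prev {} | push {}
  [6] u=5 | in {0,2} | out {0,2} | prev {} | push {2}
  [7] u=6 | in {0,1,2} | out {0,1,2} | prev {2} | push {0}
  [8] u=7 | in {0,1,2} | out {0,1,2} | prev {} | push {5,6}
  [9] u=1 | in {0,1,2} | out {0,1,2} | prev {0,2} | push {}
  [10] u=2 | in {0,1,2} | out {0,1,2} | ==
  [11] u=0 | in {0,1,2} | out {0,2} | ==
  [12] u=5 | in {0,1,2} | out {0,1,2} | prev {0,2} | push {2}
  [13] u=6 | in {0,1,2} | out {0,1,2} | ==
  [14] u=2 | in {0,1,2} | out {0,1,2} | ==

Converged values:
  [0] {0,2}
  [1] {0,1,2}
  [2] {0,1,2}
  [3] {0,1,2}
  [4] {0}
  [5] {0,1,2}
  [6] {0,1,2}
  [7] {0,1,2}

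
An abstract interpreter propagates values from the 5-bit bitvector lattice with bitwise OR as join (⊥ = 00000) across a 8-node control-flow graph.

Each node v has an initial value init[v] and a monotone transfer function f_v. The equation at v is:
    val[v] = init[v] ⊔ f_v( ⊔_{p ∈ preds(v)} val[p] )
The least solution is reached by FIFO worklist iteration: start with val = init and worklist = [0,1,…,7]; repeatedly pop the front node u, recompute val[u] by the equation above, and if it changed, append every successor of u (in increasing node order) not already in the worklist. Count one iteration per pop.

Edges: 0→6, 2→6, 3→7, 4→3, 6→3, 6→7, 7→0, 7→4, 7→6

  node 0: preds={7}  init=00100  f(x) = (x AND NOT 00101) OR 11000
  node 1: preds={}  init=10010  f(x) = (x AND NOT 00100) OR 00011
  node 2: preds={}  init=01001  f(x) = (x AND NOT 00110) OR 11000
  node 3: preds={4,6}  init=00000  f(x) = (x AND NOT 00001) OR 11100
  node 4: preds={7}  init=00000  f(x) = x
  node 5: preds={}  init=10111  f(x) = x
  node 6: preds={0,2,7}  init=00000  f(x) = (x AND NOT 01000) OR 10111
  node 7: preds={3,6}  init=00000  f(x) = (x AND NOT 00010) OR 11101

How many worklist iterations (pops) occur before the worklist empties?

14

Trace (14 dequeues):
  [1] u=0 | in 00000 | out 11100 | prev 00100 | push {}
  [2] u=1 | in 00000 | out 10011 | prev 10010 | push {}
  [3] u=2 | in 00000 | out 11001 | prev 01001 | push {}
  [4] u=3 | in 00000 | out 11100 | prev 00000 | push {}
  [5] u=4 | in 00000 | out 00000 | ==
  [6] u=5 | in 00000 | out 10111 | ==
  [7] u=6 | in 11101 | out 10111 | prev 00000 | push {3}
  [8] u=7 | in 11111 | out 11101 | prev 00000 | push {0,4,6}
  [9] u=3 | in 10111 | out 11110 | prev 11100 | push {7}
  [10] u=0 | in 11101 | out 11100 | ==
  [11] u=4 | in 11101 | out 11101 | prev 00000 | push {3}
  [12] u=6 | in 11101 | out 10111 | ==
  [13] u=7 | in 11111 | out 11101 | ==
  [14] u=3 | in 11111 | out 11110 | ==

Converged values:
  [0] 11100
  [1] 10011
  [2] 11001
  [3] 11110
  [4] 11101
  [5] 10111
  [6] 10111
  [7] 11101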